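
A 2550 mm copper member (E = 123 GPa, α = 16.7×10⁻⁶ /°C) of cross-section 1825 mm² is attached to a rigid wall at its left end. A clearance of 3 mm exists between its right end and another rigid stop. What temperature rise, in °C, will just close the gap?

The gap closes when αΔT L = 3 mm, since the member is still unstressed at that instant.
So ΔT = g/(αL) = 3/(16.7×10⁻⁶ × 2550) = 70.45 °C.

ΔT ≈ 70.4 °C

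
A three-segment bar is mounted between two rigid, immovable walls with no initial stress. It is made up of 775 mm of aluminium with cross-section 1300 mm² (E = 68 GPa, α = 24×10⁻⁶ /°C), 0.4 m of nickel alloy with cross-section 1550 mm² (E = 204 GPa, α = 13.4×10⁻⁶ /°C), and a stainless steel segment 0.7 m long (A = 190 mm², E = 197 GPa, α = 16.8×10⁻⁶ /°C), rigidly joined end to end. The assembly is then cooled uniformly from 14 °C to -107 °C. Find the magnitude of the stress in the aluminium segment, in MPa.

σ ≈ 116 MPa (tensile)

With the walls removed the bar would change length by δ_free = Σ αᵢΔT Lᵢ = 24×10⁻⁶×121×775 + 13.4×10⁻⁶×121×400 + 16.8×10⁻⁶×121×700 = 4.322 mm.
Since the ends are fixed, an axial force P builds up, equal in every segment, with P · Σ Lᵢ/(AᵢEᵢ) = δ_free.
Σ Lᵢ/(AᵢEᵢ) = 775/(1300×68×10³) + 400/(1550×204×10³) + 700/(190×197×10³) = 2.873×10⁻⁵ mm/N.
Hence P = δ_free / Σ(L/AE) = 4.322/2.873×10⁻⁵ = 150.4 kN (tensile).
σ_{aluminium} = P / A = 150400 / 1300 = 115.7 MPa.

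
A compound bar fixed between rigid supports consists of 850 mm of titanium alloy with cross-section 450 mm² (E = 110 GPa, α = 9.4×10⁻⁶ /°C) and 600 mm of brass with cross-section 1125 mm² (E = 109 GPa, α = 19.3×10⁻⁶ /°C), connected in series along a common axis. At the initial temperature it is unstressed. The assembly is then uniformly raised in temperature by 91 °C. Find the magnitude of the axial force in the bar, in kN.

If the supports were absent, the total length change would be Σ αᵢΔT Lᵢ = 9.4×10⁻⁶×91×850 + 19.3×10⁻⁶×91×600 = 1.781 mm.
The walls prevent any net length change, so an axial force P (same in every segment) develops. Compatibility: P · Σ Lᵢ/(AᵢEᵢ) = δ_free.
Σ Lᵢ/(AᵢEᵢ) = 850/(450×110×10³) + 600/(1125×109×10³) = 2.206×10⁻⁵ mm/N.
Hence P = δ_free / Σ(L/AE) = 1.781/2.206×10⁻⁵ = 80.71 kN (compressive).

P ≈ 80.7 kN (compressive)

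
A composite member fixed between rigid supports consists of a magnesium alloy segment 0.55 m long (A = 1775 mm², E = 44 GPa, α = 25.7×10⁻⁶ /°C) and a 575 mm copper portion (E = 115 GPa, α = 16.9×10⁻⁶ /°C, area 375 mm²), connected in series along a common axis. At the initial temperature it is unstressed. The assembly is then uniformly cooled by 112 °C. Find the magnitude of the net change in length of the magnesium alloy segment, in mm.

Free thermal contraction of the whole bar: Σ αᵢΔT Lᵢ = 25.7×10⁻⁶×112×550 + 16.9×10⁻⁶×112×575 = 2.671 mm.
Since the ends are fixed, an axial force P builds up, equal in every segment, with P · Σ Lᵢ/(AᵢEᵢ) = δ_free.
The series flexibility is Σ Lᵢ/(AᵢEᵢ) = 550/(1775×44×10³) + 575/(375×115×10³) = 2.038×10⁻⁵ mm/N.
Hence P = δ_free / Σ(L/AE) = 2.671/2.038×10⁻⁵ = 131.1 kN (tensile).
For the magnesium alloy segment, free thermal change = 25.7×10⁻⁶×112×550 = 1.583 mm and elastic change from P = 131100×550/(1775×44×10³) = 0.9233 mm; these oppose, so the net change is 0.66 mm (segment shortens).

|ΔL| ≈ 0.66 mm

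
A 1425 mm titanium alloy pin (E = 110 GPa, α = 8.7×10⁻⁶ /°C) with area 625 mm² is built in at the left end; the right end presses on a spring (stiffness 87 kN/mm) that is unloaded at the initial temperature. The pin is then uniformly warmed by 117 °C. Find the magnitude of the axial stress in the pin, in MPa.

Free thermal expansion: δ_free = αΔT L = 8.7×10⁻⁶ × 117 × 1425 = 1.451 mm.
Let P be the compressive force at the spring. The pin shortens elastically by PL/(AE) and the spring compresses by P/k; together these equal δ_free.
So P = δ_free / [L/(AE) + 1/k] = 1.451 / [ 1425/(625×110×10³) + 1/(87×10³) ].
P = 1.451 / 3.222×10⁻⁵ = 45020 N.
σ = P/A = 45020/625 = 72.03 MPa.

σ ≈ 72 MPa (compressive)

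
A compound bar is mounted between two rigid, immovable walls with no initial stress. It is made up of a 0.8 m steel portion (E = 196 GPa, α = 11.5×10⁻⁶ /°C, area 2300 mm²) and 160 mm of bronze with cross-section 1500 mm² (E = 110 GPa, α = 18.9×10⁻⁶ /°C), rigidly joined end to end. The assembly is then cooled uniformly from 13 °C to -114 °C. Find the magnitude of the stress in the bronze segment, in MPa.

σ ≈ 377 MPa (tensile)

Free thermal contraction of the whole bar: Σ αᵢΔT Lᵢ = 11.5×10⁻⁶×127×800 + 18.9×10⁻⁶×127×160 = 1.552 mm.
The rigid supports impose zero overall length change; the single axial force P common to all segments must satisfy P Σ Lᵢ/(AᵢEᵢ) = δ_free.
The series flexibility is Σ Lᵢ/(AᵢEᵢ) = 800/(2300×196×10³) + 160/(1500×110×10³) = 2.744×10⁻⁶ mm/N.
So P = 1.552 / 2.744×10⁻⁶ = 565.7 kN, tensile.
σ_{bronze} = P / A = 565700 / 1500 = 377.1 MPa.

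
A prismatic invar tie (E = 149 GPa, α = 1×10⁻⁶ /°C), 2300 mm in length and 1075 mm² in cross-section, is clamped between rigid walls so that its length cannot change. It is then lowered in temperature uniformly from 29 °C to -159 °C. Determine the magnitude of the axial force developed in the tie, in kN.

Full restraint means ε = 0, so the stress is σ = EαΔT = 149×10³ × 1×10⁻⁶ × 188 = 28.01 MPa.
Then P = σA = 28.01 × 1075 mm² = 30.11 kN, tensile.

P ≈ 30.1 kN (tensile)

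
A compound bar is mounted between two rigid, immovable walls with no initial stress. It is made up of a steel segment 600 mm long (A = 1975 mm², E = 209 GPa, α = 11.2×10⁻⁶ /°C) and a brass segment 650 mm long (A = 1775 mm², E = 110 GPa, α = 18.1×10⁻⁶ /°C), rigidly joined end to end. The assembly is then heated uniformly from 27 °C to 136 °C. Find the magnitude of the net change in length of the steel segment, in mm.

If the supports were absent, the total length change would be Σ αᵢΔT Lᵢ = 11.2×10⁻⁶×109×600 + 18.1×10⁻⁶×109×650 = 2.015 mm.
Since the ends are fixed, an axial force P builds up, equal in every segment, with P · Σ Lᵢ/(AᵢEᵢ) = δ_free.
The series flexibility is Σ Lᵢ/(AᵢEᵢ) = 600/(1975×209×10³) + 650/(1775×110×10³) = 4.783×10⁻⁶ mm/N.
So P = 2.015 / 4.783×10⁻⁶ = 421.3 kN, compressive.
For the steel segment, free thermal change = 11.2×10⁻⁶×109×600 = 0.7325 mm and elastic change from P = 421300×600/(1975×209×10³) = 0.6124 mm; these oppose, so the net change is 0.12 mm (segment lengthens).

|ΔL| ≈ 0.12 mm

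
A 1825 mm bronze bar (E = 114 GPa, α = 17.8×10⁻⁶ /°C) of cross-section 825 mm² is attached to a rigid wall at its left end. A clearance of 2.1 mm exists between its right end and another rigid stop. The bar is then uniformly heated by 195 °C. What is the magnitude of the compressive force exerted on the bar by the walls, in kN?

Unrestrained expansion: δ_free = αΔT L = 17.8×10⁻⁶ × 195 × 1825 = 6.335 mm.
This exceeds the 2.1 mm gap, so the wall pushes back. The portion of expansion that must be recovered elastically is δ_free − gap = 6.335 − 2.1 = 4.235 mm.
Compatibility: PL/(AE) = 4.235 mm, so σ = P/A = E × (4.235/1825) = 264.5 MPa.
Force on the wall = σA = 264.5 × 825 mm² = 218.2 kN.

P ≈ 218 kN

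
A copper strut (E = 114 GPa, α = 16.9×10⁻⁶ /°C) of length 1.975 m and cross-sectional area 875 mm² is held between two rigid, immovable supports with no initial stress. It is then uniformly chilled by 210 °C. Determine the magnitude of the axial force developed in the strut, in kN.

The ends cannot move, so σ = EαΔT = 114×10³ × 16.9×10⁻⁶ × 210 = 404.6 MPa.
Axial force P = σA = 404.6 × 875 = 354000 N = 354 kN, tensile.

P ≈ 354 kN (tensile)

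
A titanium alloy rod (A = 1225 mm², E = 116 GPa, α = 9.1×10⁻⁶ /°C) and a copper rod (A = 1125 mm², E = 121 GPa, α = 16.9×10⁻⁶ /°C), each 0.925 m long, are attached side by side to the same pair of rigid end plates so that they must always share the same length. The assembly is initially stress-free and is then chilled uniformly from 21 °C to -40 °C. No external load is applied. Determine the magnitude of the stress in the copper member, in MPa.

Equilibrium of a rigid end plate with no external load gives equal and opposite internal forces ±P in the two members. Since α_{copper} > α_{titanium alloy}, cooling drives the copper into tension and the titanium alloy into compression.
Setting the final lengths equal and cancelling L: (α₁ − α₂)ΔT = P/(A₁E₁) + P/(A₂E₂).
|α₁ − α₂|·ΔT = 7.8×10⁻⁶ × 61 = 0.0004758.
1/(A₁E₁) + 1/(A₂E₂) = 1/(1225×116×10³) + 1/(1125×121×10³) = 1.438×10⁻⁸ N⁻¹.
So P = 0.0004758 / 1.438×10⁻⁸ = 33.08 kN.
σ_{copper} = P/A₂ = 33080/1125 = 29.4 MPa, tensile.

σ ≈ 29.4 MPa (tensile)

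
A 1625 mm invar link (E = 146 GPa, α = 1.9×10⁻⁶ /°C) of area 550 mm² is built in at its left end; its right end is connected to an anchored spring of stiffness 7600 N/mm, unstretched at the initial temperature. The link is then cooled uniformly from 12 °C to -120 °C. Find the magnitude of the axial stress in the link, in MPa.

σ ≈ 4.88 MPa (tensile)

Free thermal contraction: δ_free = αΔT L = 1.9×10⁻⁶ × 132 × 1625 = 0.4075 mm.
With a force P in the spring, the elastic change of the link is PL/(AE) and that of the spring is P/k; compatibility requires their sum to equal δ_free.
P [ L/(AE) + 1/k ] = δ_free → P [ 1625/(550×146×10³) + 1/(7600) ] = 0.4075.
P = 0.4075 / 0.0001518 = 2685 N.
σ = P/A = 2685/550 = 4.881 MPa.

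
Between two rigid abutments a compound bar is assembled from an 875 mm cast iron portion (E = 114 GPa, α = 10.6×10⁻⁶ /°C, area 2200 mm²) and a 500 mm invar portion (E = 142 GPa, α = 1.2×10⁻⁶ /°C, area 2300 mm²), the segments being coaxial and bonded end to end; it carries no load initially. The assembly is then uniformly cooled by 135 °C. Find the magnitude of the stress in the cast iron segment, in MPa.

σ ≈ 121 MPa (tensile)

Free thermal contraction of the whole bar: Σ αᵢΔT Lᵢ = 10.6×10⁻⁶×135×875 + 1.2×10⁻⁶×135×500 = 1.333 mm.
Since the ends are fixed, an axial force P builds up, equal in every segment, with P · Σ Lᵢ/(AᵢEᵢ) = δ_free.
The series flexibility is Σ Lᵢ/(AᵢEᵢ) = 875/(2200×114×10³) + 500/(2300×142×10³) = 5.02×10⁻⁶ mm/N.
P = 1.333 / 5.02×10⁻⁶ = 265600 N = 265.6 kN, tensile.
σ_{cast iron} = P / A = 265600 / 2200 = 120.7 MPa.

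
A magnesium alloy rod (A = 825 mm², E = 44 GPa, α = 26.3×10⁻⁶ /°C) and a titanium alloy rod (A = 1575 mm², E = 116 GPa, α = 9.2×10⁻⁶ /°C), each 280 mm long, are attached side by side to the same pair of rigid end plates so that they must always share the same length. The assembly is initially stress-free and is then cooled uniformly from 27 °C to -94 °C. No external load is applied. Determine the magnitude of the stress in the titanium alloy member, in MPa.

Both members must finish at the same length. With the larger α, the magnesium alloy tends to over-contract; the plates restrain it, putting the magnesium alloy in tension and the titanium alloy in compression. With no external load the two internal forces are equal and opposite, magnitude P.
Setting the final lengths equal and cancelling L: (α₁ − α₂)ΔT = P/(A₁E₁) + P/(A₂E₂).
|α₁ − α₂|·ΔT = 17.1×10⁻⁶ × 121 = 0.002069.
1/(A₁E₁) + 1/(A₂E₂) = 1/(825×44×10³) + 1/(1575×116×10³) = 3.302×10⁻⁸ N⁻¹.
So P = 0.002069 / 3.302×10⁻⁸ = 62.66 kN.
σ_{titanium alloy} = P/A₂ = 62660/1575 = 39.78 MPa, compressive.

σ ≈ 39.8 MPa (compressive)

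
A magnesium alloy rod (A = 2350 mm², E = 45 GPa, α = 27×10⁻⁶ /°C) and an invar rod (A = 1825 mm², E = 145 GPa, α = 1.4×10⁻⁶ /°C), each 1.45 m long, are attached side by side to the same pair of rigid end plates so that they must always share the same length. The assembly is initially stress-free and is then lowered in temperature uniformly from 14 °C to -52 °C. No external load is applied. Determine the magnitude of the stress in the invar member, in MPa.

σ ≈ 70 MPa (compressive)

Equilibrium of a rigid end plate with no external load gives equal and opposite internal forces ±P in the two members. Since α_{magnesium alloy} > α_{invar}, cooling drives the magnesium alloy into tension and the invar into compression.
Compatibility of the two members (thermal + elastic change equal): (α₁ − α₂)ΔT = P·[1/(A₁E₁) + 1/(A₂E₂)].
|α₁ − α₂|·ΔT = 25.6×10⁻⁶ × 66 = 0.00169.
1/(A₁E₁) + 1/(A₂E₂) = 1/(2350×45×10³) + 1/(1825×145×10³) = 1.324×10⁻⁸ N⁻¹.
So P = 0.00169 / 1.324×10⁻⁸ = 127.7 kN.
σ_{invar} = P/A₂ = 127700/1825 = 69.95 MPa, compressive.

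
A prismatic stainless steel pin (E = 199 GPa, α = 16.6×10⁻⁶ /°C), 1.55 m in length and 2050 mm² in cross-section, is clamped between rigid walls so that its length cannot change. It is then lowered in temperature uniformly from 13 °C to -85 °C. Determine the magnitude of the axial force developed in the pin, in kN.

With zero net strain, σ = E·αΔT = 199 GPa × 16.6×10⁻⁶ × 98 = 323.7 MPa.
Axial force P = σA = 323.7 × 2050 = 663700 N = 663.7 kN, tensile.

P ≈ 664 kN (tensile)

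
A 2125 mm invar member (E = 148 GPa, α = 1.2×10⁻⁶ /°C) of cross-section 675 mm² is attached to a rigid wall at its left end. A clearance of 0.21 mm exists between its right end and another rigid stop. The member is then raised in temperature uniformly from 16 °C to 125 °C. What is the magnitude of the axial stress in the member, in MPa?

σ ≈ 4.73 MPa (compressive)

If the wall were absent the member would grow by αΔT L = 1.2×10⁻⁶ × 109 × 2125 = 0.2779 mm.
After closing the 0.21 mm clearance, 0.2779 − 0.21 = 0.06795 mm of expansion remains to be suppressed by the wall.
That suppressed elongation corresponds to σ = E·Δ/L = 148×10³ × 0.06795/2125 = 4.733 MPa.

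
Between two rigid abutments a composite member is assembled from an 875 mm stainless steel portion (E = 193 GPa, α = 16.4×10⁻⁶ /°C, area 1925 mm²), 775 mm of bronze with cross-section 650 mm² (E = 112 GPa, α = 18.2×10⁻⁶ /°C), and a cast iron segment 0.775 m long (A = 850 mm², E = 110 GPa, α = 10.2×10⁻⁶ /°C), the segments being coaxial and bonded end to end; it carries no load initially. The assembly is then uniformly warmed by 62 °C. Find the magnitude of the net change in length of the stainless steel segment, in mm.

If the supports were absent, the total length change would be Σ αᵢΔT Lᵢ = 16.4×10⁻⁶×62×875 + 18.2×10⁻⁶×62×775 + 10.2×10⁻⁶×62×775 = 2.254 mm.
Since the ends are fixed, an axial force P builds up, equal in every segment, with P · Σ Lᵢ/(AᵢEᵢ) = δ_free.
Σ Lᵢ/(AᵢEᵢ) = 875/(1925×193×10³) + 775/(650×112×10³) + 775/(850×110×10³) = 2.129×10⁻⁵ mm/N.
Hence P = δ_free / Σ(L/AE) = 2.254/2.129×10⁻⁵ = 105.9 kN (compressive).
For the stainless steel segment, free thermal change = 16.4×10⁻⁶×62×875 = 0.8897 mm and elastic change from P = 105900×875/(1925×193×10³) = 0.2494 mm; these oppose, so the net change is 0.64 mm (segment lengthens).

|ΔL| ≈ 0.64 mm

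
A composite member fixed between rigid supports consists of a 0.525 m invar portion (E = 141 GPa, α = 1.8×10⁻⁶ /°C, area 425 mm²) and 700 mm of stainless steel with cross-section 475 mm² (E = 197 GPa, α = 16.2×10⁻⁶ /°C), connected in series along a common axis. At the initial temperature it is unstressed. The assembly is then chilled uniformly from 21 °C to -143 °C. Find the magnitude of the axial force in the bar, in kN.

P ≈ 124 kN (tensile)

If the supports were absent, the total length change would be Σ αᵢΔT Lᵢ = 1.8×10⁻⁶×164×525 + 16.2×10⁻⁶×164×700 = 2.015 mm.
The rigid supports impose zero overall length change; the single axial force P common to all segments must satisfy P Σ Lᵢ/(AᵢEᵢ) = δ_free.
The series flexibility is Σ Lᵢ/(AᵢEᵢ) = 525/(425×141×10³) + 700/(475×197×10³) = 1.624×10⁻⁵ mm/N.
Hence P = δ_free / Σ(L/AE) = 2.015/1.624×10⁻⁵ = 124 kN (tensile).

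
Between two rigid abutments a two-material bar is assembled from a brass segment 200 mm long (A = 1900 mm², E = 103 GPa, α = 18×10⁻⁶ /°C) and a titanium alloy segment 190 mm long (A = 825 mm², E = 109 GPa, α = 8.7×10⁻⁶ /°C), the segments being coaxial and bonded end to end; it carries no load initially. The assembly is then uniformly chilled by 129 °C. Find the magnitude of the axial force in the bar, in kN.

P ≈ 216 kN (tensile)

If the supports were absent, the total length change would be Σ αᵢΔT Lᵢ = 18×10⁻⁶×129×200 + 8.7×10⁻⁶×129×190 = 0.6776 mm.
The rigid supports impose zero overall length change; the single axial force P common to all segments must satisfy P Σ Lᵢ/(AᵢEᵢ) = δ_free.
Σ Lᵢ/(AᵢEᵢ) = 200/(1900×103×10³) + 190/(825×109×10³) = 3.135×10⁻⁶ mm/N.
So P = 0.6776 / 3.135×10⁻⁶ = 216.2 kN, tensile.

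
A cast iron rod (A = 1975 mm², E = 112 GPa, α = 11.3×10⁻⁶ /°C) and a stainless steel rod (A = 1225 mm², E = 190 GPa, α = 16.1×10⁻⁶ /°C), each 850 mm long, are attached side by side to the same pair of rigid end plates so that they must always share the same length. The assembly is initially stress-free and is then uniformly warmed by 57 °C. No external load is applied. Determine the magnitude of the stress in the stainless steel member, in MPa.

σ ≈ 25.3 MPa (compressive)

The stainless steel has the larger α, so on heating it would change length more than the cast iron if both were free. The rigid plates force a common final length, so the stainless steel is put into compression and the cast iron into tension, with equal and opposite forces P (no external load).
Setting the final lengths equal and cancelling L: (α₁ − α₂)ΔT = P/(A₁E₁) + P/(A₂E₂).
|α₁ − α₂|·ΔT = 4.8×10⁻⁶ × 57 = 0.0002736.
1/(A₁E₁) + 1/(A₂E₂) = 1/(1975×112×10³) + 1/(1225×190×10³) = 8.817×10⁻⁹ N⁻¹.
So P = 0.0002736 / 8.817×10⁻⁹ = 31.03 kN.
σ_{stainless steel} = P/A₂ = 31030/1225 = 25.33 MPa, compressive.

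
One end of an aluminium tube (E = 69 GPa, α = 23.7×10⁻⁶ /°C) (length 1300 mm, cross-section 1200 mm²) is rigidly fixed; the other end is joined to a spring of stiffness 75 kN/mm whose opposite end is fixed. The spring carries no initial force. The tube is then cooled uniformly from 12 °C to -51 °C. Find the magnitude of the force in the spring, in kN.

If the spring were absent the tube would shorten by αΔT L = 23.7×10⁻⁶ × 63 × 1300 = 1.941 mm.
Let P be the tensile force in the spring. The tube extends elastically by PL/(AE) and the spring stretches by P/k; together these equal δ_free.
So P = δ_free / [L/(AE) + 1/k] = 1.941 / [ 1300/(1200×69×10³) + 1/(75×10³) ].
P = 1.941 / 2.903×10⁻⁵ = 66850 N.

P ≈ 66.9 kN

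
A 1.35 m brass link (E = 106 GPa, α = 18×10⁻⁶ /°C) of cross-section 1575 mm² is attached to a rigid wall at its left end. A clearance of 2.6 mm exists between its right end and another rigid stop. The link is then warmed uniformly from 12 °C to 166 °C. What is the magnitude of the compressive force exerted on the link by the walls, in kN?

P ≈ 141 kN

Unrestrained expansion: δ_free = αΔT L = 18×10⁻⁶ × 154 × 1350 = 3.742 mm.
This exceeds the 2.6 mm gap, so the wall pushes back. The portion of expansion that must be recovered elastically is δ_free − gap = 3.742 − 2.6 = 1.142 mm.
Compatibility: PL/(AE) = 1.142 mm, so σ = P/A = E × (1.142/1350) = 89.68 MPa.
Force on the wall = σA = 89.68 × 1575 mm² = 141.3 kN.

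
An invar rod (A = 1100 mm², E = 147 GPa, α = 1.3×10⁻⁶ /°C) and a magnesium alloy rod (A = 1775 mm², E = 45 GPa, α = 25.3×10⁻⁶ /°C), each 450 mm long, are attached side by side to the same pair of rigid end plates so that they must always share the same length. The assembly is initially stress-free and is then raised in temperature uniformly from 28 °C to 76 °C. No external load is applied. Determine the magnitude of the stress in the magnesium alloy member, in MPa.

Both members must finish at the same length. With the larger α, the magnesium alloy tends to over-expand; the plates restrain it, putting the magnesium alloy in compression and the invar in tension. With no external load the two internal forces are equal and opposite, magnitude P.
Compatibility of the two members (thermal + elastic change equal): (α₁ − α₂)ΔT = P·[1/(A₁E₁) + 1/(A₂E₂)].
|α₁ − α₂|·ΔT = 24×10⁻⁶ × 48 = 0.001152.
1/(A₁E₁) + 1/(A₂E₂) = 1/(1100×147×10³) + 1/(1775×45×10³) = 1.87×10⁻⁸ N⁻¹.
So P = 0.001152 / 1.87×10⁻⁸ = 61.59 kN.
σ_{magnesium alloy} = P/A₂ = 61590/1775 = 34.7 MPa, compressive.

σ ≈ 34.7 MPa (compressive)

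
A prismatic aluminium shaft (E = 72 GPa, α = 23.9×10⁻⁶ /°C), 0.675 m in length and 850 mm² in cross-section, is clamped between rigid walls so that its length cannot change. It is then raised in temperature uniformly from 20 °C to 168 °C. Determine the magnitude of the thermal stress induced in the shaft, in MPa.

With length fixed, the mechanical strain must cancel the thermal strain αΔT = 23.9×10⁻⁶ × 148 = 3537.2×10⁻⁶.
The stress required to suppress this strain is σ = Eε = 72×10³ × 3537.2×10⁻⁶ = 254.7 MPa, compressive since the shaft is trying to expand.

σ ≈ 255 MPa (compressive)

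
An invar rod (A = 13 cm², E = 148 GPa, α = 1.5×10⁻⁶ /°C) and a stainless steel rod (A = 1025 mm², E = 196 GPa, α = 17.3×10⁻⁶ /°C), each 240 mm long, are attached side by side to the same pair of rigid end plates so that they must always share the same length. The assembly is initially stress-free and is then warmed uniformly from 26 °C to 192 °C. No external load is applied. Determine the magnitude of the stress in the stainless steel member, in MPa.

σ ≈ 251 MPa (compressive)

Equilibrium of a rigid end plate with no external load gives equal and opposite internal forces ±P in the two members. Since α_{stainless steel} > α_{invar}, heating drives the stainless steel into compression and the invar into tension.
Equating the net (thermal + elastic) strains gives |α₁ − α₂|·ΔT = P·[1/(A₁E₁) + 1/(A₂E₂)].
|α₁ − α₂|·ΔT = 15.8×10⁻⁶ × 166 = 0.002623.
1/(A₁E₁) + 1/(A₂E₂) = 1/(1300×148×10³) + 1/(1025×196×10³) = 1.018×10⁻⁸ N⁻¹.
P = 0.002623 / 1.018×10⁻⁸ = 257800 N = 257.8 kN.
σ_{stainless steel} = P/A₂ = 257800/1025 = 251.5 MPa, compressive.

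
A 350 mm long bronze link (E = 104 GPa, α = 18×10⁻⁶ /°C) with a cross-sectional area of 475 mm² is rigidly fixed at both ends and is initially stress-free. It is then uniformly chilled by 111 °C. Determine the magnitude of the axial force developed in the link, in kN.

With zero net strain, σ = E·αΔT = 104 GPa × 18×10⁻⁶ × 111 = 207.8 MPa.
P = AEαΔT = 475 × 104×10³ × 18×10⁻⁶ × 111 = 98.7 kN (tensile).

P ≈ 98.7 kN (tensile)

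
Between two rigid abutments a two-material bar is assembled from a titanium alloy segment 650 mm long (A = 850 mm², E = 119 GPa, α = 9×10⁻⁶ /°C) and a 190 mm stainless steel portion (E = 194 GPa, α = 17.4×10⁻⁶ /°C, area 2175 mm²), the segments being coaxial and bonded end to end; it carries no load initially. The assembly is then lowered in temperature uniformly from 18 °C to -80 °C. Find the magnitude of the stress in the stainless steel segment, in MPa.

σ ≈ 60 MPa (tensile)

If the supports were absent, the total length change would be Σ αᵢΔT Lᵢ = 9×10⁻⁶×98×650 + 17.4×10⁻⁶×98×190 = 0.8973 mm.
Since the ends are fixed, an axial force P builds up, equal in every segment, with P · Σ Lᵢ/(AᵢEᵢ) = δ_free.
Σ Lᵢ/(AᵢEᵢ) = 650/(850×119×10³) + 190/(2175×194×10³) = 6.876×10⁻⁶ mm/N.
P = 0.8973 / 6.876×10⁻⁶ = 130500 N = 130.5 kN, tensile.
σ_{stainless steel} = P / A = 130500 / 2175 = 59.99 MPa.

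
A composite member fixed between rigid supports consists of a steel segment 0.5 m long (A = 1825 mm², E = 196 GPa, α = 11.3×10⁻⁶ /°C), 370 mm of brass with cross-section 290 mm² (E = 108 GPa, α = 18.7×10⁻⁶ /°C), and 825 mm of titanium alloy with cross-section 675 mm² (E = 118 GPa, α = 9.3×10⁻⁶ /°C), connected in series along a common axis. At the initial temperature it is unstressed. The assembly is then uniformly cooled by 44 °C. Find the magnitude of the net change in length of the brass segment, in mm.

With the walls removed the bar would change length by δ_free = Σ αᵢΔT Lᵢ = 11.3×10⁻⁶×44×500 + 18.7×10⁻⁶×44×370 + 9.3×10⁻⁶×44×825 = 0.8906 mm.
Since the ends are fixed, an axial force P builds up, equal in every segment, with P · Σ Lᵢ/(AᵢEᵢ) = δ_free.
Σ Lᵢ/(AᵢEᵢ) = 500/(1825×196×10³) + 370/(290×108×10³) + 825/(675×118×10³) = 2.357×10⁻⁵ mm/N.
So P = 0.8906 / 2.357×10⁻⁵ = 37.79 kN, tensile.
For the brass segment, free thermal change = 18.7×10⁻⁶×44×370 = 0.3044 mm and elastic change from P = 37790×370/(290×108×10³) = 0.4464 mm; these oppose, so the net change is 0.142 mm (segment lengthens).

|ΔL| ≈ 0.142 mm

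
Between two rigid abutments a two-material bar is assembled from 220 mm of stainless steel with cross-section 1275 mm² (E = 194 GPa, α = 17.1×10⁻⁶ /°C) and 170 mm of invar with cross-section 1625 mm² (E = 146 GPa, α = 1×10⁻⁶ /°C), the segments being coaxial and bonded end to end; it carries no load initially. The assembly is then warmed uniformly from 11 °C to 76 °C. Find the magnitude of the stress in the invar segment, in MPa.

σ ≈ 97.9 MPa (compressive)

If the supports were absent, the total length change would be Σ αᵢΔT Lᵢ = 17.1×10⁻⁶×65×220 + 1×10⁻⁶×65×170 = 0.2556 mm.
The rigid supports impose zero overall length change; the single axial force P common to all segments must satisfy P Σ Lᵢ/(AᵢEᵢ) = δ_free.
The series flexibility is Σ Lᵢ/(AᵢEᵢ) = 220/(1275×194×10³) + 170/(1625×146×10³) = 1.606×10⁻⁶ mm/N.
Hence P = δ_free / Σ(L/AE) = 0.2556/1.606×10⁻⁶ = 159.1 kN (compressive).
σ_{invar} = P / A = 159100 / 1625 = 97.93 MPa.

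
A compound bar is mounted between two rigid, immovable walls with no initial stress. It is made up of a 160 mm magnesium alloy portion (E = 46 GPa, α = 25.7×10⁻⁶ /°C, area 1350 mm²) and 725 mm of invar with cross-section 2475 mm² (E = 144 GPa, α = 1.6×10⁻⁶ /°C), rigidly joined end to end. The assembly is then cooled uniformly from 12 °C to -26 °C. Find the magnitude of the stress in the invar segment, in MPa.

σ ≈ 17.6 MPa (tensile)

With the walls removed the bar would change length by δ_free = Σ αᵢΔT Lᵢ = 25.7×10⁻⁶×38×160 + 1.6×10⁻⁶×38×725 = 0.2003 mm.
The walls prevent any net length change, so an axial force P (same in every segment) develops. Compatibility: P · Σ Lᵢ/(AᵢEᵢ) = δ_free.
Σ Lᵢ/(AᵢEᵢ) = 160/(1350×46×10³) + 725/(2475×144×10³) = 4.611×10⁻⁶ mm/N.
So P = 0.2003 / 4.611×10⁻⁶ = 43.45 kN, tensile.
σ_{invar} = P / A = 43450 / 2475 = 17.56 MPa.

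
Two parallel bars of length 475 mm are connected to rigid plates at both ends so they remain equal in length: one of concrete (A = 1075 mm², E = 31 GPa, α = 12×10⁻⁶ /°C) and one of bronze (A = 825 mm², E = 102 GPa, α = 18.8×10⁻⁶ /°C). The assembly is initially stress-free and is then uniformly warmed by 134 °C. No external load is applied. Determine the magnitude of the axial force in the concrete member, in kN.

P ≈ 21.8 kN (tensile in the concrete)

Both members must finish at the same length. With the larger α, the bronze tends to over-expand; the plates restrain it, putting the bronze in compression and the concrete in tension. With no external load the two internal forces are equal and opposite, magnitude P.
Equating the net (thermal + elastic) strains gives |α₁ − α₂|·ΔT = P·[1/(A₁E₁) + 1/(A₂E₂)].
|α₁ − α₂|·ΔT = 6.8×10⁻⁶ × 134 = 0.0009112.
1/(A₁E₁) + 1/(A₂E₂) = 1/(1075×31×10³) + 1/(825×102×10³) = 4.189×10⁻⁸ N⁻¹.
So P = 0.0009112 / 4.189×10⁻⁸ = 21.75 kN.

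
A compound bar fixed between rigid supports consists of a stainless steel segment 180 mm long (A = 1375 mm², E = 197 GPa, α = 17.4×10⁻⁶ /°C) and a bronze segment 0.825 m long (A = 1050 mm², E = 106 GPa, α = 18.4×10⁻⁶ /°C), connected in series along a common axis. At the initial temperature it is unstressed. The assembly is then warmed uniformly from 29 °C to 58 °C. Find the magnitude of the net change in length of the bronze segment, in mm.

With the walls removed the bar would change length by δ_free = Σ αᵢΔT Lᵢ = 17.4×10⁻⁶×29×180 + 18.4×10⁻⁶×29×825 = 0.531 mm.
The walls prevent any net length change, so an axial force P (same in every segment) develops. Compatibility: P · Σ Lᵢ/(AᵢEᵢ) = δ_free.
The series flexibility is Σ Lᵢ/(AᵢEᵢ) = 180/(1375×197×10³) + 825/(1050×106×10³) = 8.077×10⁻⁶ mm/N.
So P = 0.531 / 8.077×10⁻⁶ = 65.75 kN, compressive.
For the bronze segment, free thermal change = 18.4×10⁻⁶×29×825 = 0.4402 mm and elastic change from P = 65750×825/(1050×106×10³) = 0.4874 mm; these oppose, so the net change is 0.0471 mm (segment shortens).

|ΔL| ≈ 0.0471 mm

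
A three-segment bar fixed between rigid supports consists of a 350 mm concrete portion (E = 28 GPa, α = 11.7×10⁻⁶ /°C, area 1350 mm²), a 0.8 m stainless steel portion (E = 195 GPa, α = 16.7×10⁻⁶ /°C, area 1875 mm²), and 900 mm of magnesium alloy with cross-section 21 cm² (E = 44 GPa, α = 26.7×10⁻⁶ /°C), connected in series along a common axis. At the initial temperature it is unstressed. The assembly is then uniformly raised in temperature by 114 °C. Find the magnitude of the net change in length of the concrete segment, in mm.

|ΔL| ≈ 1.6 mm

With the walls removed the bar would change length by δ_free = Σ αᵢΔT Lᵢ = 11.7×10⁻⁶×114×350 + 16.7×10⁻⁶×114×800 + 26.7×10⁻⁶×114×900 = 4.729 mm.
The rigid supports impose zero overall length change; the single axial force P common to all segments must satisfy P Σ Lᵢ/(AᵢEᵢ) = δ_free.
Σ Lᵢ/(AᵢEᵢ) = 350/(1350×28×10³) + 800/(1875×195×10³) + 900/(2100×44×10³) = 2.119×10⁻⁵ mm/N.
Hence P = δ_free / Σ(L/AE) = 4.729/2.119×10⁻⁵ = 223.2 kN (compressive).
For the concrete segment, free thermal change = 11.7×10⁻⁶×114×350 = 0.4668 mm and elastic change from P = 223200×350/(1350×28×10³) = 2.067 mm; these oppose, so the net change is 1.6 mm (segment shortens).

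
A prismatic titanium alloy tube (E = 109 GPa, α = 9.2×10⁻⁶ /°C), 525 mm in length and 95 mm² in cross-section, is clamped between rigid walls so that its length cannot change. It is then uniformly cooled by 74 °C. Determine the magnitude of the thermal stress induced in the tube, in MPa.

σ ≈ 74.2 MPa (tensile)

The supports are rigid, so the total axial strain is zero. The restrained thermal strain is ε = αΔT = 9.2×10⁻⁶ × 74 = 680.8×10⁻⁶.
Hence σ = E·αΔT = 109×10³ × 680.8×10⁻⁶ = 74.21 MPa, tensile.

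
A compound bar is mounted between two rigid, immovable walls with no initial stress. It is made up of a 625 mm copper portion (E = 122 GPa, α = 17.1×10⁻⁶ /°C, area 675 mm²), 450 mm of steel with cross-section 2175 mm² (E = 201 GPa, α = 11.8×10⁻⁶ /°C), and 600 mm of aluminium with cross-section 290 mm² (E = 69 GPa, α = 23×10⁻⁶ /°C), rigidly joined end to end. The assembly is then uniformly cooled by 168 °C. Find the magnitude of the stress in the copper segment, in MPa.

σ ≈ 192 MPa (tensile)

With the walls removed the bar would change length by δ_free = Σ αᵢΔT Lᵢ = 17.1×10⁻⁶×168×625 + 11.8×10⁻⁶×168×450 + 23×10⁻⁶×168×600 = 5.006 mm.
The walls prevent any net length change, so an axial force P (same in every segment) develops. Compatibility: P · Σ Lᵢ/(AᵢEᵢ) = δ_free.
The series flexibility is Σ Lᵢ/(AᵢEᵢ) = 625/(675×122×10³) + 450/(2175×201×10³) + 600/(290×69×10³) = 3.86×10⁻⁵ mm/N.
P = 5.006 / 3.86×10⁻⁵ = 129700 N = 129.7 kN, tensile.
σ_{copper} = P / A = 129700 / 675 = 192.1 MPa.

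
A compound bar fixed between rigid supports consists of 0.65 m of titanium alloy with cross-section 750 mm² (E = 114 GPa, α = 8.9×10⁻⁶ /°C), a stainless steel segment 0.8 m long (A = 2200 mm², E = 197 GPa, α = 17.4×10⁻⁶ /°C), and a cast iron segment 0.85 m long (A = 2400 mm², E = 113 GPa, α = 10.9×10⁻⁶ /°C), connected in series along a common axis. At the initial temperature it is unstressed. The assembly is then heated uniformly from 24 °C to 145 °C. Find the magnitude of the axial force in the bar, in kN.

If the supports were absent, the total length change would be Σ αᵢΔT Lᵢ = 8.9×10⁻⁶×121×650 + 17.4×10⁻⁶×121×800 + 10.9×10⁻⁶×121×850 = 3.505 mm.
Since the ends are fixed, an axial force P builds up, equal in every segment, with P · Σ Lᵢ/(AᵢEᵢ) = δ_free.
The series flexibility is Σ Lᵢ/(AᵢEᵢ) = 650/(750×114×10³) + 800/(2200×197×10³) + 850/(2400×113×10³) = 1.258×10⁻⁵ mm/N.
Hence P = δ_free / Σ(L/AE) = 3.505/1.258×10⁻⁵ = 278.6 kN (compressive).

P ≈ 279 kN (compressive)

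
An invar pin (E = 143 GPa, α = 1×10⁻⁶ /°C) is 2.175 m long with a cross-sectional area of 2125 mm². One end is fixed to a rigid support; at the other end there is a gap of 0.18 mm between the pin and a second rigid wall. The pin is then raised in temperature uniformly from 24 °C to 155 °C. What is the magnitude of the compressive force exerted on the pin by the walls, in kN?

Free thermal elongation = αΔT L = 1×10⁻⁶ × 131 × 2175 = 0.2849 mm.
After closing the 0.18 mm clearance, 0.2849 − 0.18 = 0.1049 mm of expansion remains to be suppressed by the wall.
So σ = E(δ_free − g)/L = 143×10³ × 0.1049/2175 = 6.899 MPa.
P = σA = 6.899 × 2125 = 14.66 kN.

P ≈ 14.7 kN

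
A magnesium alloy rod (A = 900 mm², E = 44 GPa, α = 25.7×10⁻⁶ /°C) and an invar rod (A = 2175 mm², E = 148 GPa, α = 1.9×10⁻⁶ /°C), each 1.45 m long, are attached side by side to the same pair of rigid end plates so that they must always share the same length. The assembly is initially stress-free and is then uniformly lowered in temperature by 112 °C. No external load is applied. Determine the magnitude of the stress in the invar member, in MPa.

σ ≈ 43.2 MPa (compressive)

Both members must finish at the same length. With the larger α, the magnesium alloy tends to over-contract; the plates restrain it, putting the magnesium alloy in tension and the invar in compression. With no external load the two internal forces are equal and opposite, magnitude P.
Setting the final lengths equal and cancelling L: (α₁ − α₂)ΔT = P/(A₁E₁) + P/(A₂E₂).
|α₁ − α₂|·ΔT = 23.8×10⁻⁶ × 112 = 0.002666.
1/(A₁E₁) + 1/(A₂E₂) = 1/(900×44×10³) + 1/(2175×148×10³) = 2.836×10⁻⁸ N⁻¹.
P = 0.002666 / 2.836×10⁻⁸ = 93990 N = 93.99 kN.
σ_{invar} = P/A₂ = 93990/2175 = 43.22 MPa, compressive.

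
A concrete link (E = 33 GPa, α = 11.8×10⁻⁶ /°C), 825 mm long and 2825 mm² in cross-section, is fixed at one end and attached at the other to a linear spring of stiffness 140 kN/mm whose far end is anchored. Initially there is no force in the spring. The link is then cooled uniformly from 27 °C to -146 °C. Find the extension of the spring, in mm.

If the spring were absent the link would shorten by αΔT L = 11.8×10⁻⁶ × 173 × 825 = 1.684 mm.
With a force P in the spring, the elastic change of the link is PL/(AE) and that of the spring is P/k; compatibility requires their sum to equal δ_free.
So P = δ_free / [L/(AE) + 1/k] = 1.684 / [ 825/(2825×33×10³) + 1/(140×10³) ].
P = 1.684 / 1.599×10⁻⁵ = 105300 N.
Spring extension = P/k = 105300/(140×10³) = 0.7522 mm.

δ ≈ 0.752 mm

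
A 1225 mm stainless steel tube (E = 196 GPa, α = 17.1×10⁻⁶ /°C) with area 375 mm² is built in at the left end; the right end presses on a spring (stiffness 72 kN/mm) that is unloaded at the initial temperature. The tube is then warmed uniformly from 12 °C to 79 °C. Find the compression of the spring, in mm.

δ ≈ 0.638 mm

If the spring were absent the tube would lengthen by αΔT L = 17.1×10⁻⁶ × 67 × 1225 = 1.403 mm.
Let P be the compressive force at the spring. The tube shortens elastically by PL/(AE) and the spring compresses by P/k; together these equal δ_free.
P [ L/(AE) + 1/k ] = δ_free → P [ 1225/(375×196×10³) + 1/(72×10³) ] = 1.403.
P = 1.403 / 3.056×10⁻⁵ = 45930 N.
Spring compression = P/k = 45930/(72×10³) = 0.6379 mm.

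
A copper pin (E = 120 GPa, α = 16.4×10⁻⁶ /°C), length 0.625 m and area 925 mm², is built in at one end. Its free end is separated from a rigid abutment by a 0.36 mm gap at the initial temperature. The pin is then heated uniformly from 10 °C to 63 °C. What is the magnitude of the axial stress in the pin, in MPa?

σ ≈ 35.2 MPa (compressive)

Free thermal elongation = αΔT L = 16.4×10⁻⁶ × 53 × 625 = 0.5433 mm.
After closing the 0.36 mm clearance, 0.5433 − 0.36 = 0.1833 mm of expansion remains to be suppressed by the wall.
So σ = E(δ_free − g)/L = 120×10³ × 0.1833/625 = 35.18 MPa.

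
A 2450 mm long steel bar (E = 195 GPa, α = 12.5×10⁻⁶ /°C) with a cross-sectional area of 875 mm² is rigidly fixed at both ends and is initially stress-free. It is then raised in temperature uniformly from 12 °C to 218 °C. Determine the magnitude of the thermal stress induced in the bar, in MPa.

σ ≈ 502 MPa (compressive)

With length fixed, the mechanical strain must cancel the thermal strain αΔT = 12.5×10⁻⁶ × 206 = 2575×10⁻⁶.
The stress required to suppress this strain is σ = Eε = 195×10³ × 2575×10⁻⁶ = 502.1 MPa, compressive since the bar is trying to expand.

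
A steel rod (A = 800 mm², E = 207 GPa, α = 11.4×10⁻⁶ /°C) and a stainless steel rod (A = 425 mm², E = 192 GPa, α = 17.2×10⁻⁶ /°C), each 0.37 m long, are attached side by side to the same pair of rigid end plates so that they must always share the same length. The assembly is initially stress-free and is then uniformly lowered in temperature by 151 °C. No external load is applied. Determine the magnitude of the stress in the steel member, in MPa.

σ ≈ 59.8 MPa (compressive)

Both members must finish at the same length. With the larger α, the stainless steel tends to over-contract; the plates restrain it, putting the stainless steel in tension and the steel in compression. With no external load the two internal forces are equal and opposite, magnitude P.
Compatibility of the two members (thermal + elastic change equal): (α₁ − α₂)ΔT = P·[1/(A₁E₁) + 1/(A₂E₂)].
|α₁ − α₂|·ΔT = 5.8×10⁻⁶ × 151 = 0.0008758.
1/(A₁E₁) + 1/(A₂E₂) = 1/(800×207×10³) + 1/(425×192×10³) = 1.829×10⁻⁸ N⁻¹.
P = 0.0008758 / 1.829×10⁻⁸ = 47870 N = 47.87 kN.
σ_{steel} = P/A₁ = 47870/800 = 59.84 MPa, compressive.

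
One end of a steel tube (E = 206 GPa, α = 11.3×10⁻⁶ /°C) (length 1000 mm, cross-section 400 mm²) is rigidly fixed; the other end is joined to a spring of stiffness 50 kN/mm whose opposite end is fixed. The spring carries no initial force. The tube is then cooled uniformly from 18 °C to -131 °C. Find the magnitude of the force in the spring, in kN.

The unrestrained thermal change is αΔT L = 11.3×10⁻⁶ × 149 × 1000 = 1.684 mm.
With a force P in the spring, the elastic change of the tube is PL/(AE) and that of the spring is P/k; compatibility requires their sum to equal δ_free.
P [ L/(AE) + 1/k ] = δ_free → P [ 1000/(400×206×10³) + 1/(50×10³) ] = 1.684.
P = 1.684 / 3.214×10⁻⁵ = 52390 N.

P ≈ 52.4 kN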